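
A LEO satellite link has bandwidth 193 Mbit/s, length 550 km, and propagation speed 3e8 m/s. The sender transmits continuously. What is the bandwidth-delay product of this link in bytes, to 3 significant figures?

44200 bytes

Propagation delay = 550000 / 300000000 = 0.00183333 s.
BDP = R × t_prop = 193000000 × 0.00183333 = 353833 bits.
In bytes: 353833/8 = 44200 bytes.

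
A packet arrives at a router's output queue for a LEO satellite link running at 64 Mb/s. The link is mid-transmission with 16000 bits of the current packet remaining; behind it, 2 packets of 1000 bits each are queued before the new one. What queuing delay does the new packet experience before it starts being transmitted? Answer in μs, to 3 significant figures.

Each queued packet: L/R = 1000/64000000 = 15.625 μs.
2 queued → 31.25 μs.
Plus remaining 16000 bits of current packet: 250 μs.
Queuing delay = 281 μs.

281 μs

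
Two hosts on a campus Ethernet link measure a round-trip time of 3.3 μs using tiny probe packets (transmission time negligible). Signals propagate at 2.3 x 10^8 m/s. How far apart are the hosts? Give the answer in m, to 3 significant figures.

380 m

One-way propagation = RTT/2 = 1.65 μs.
d = s × t = 2.3e+08 × 1.65e-06 = 380 m.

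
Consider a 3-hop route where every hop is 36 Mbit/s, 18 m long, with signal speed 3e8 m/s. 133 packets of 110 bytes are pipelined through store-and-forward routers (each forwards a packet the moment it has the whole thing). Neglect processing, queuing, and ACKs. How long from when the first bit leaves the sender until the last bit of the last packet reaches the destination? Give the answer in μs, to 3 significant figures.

Per-hop transmission t_tx = L/R = 880/36000000 = 24.4444 μs.
Per-hop propagation t_prop = 18/300000000 = 0.06 μs.
Pipeline fill: first packet needs 3·t_tx to clear all hops; remaining 132 packets each add one t_tx.
Total = (3+133-1)·t_tx + 3·t_prop = 135·24.4444 + 3·0.06 = 3300 μs.

3300 μs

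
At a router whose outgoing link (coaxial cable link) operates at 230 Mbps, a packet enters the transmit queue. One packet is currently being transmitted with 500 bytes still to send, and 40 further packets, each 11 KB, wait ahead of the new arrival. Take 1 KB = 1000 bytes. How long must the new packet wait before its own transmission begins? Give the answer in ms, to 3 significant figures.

15.3 ms

Each queued packet: L/R = 88000/230000000 = 0.382609 ms.
40 queued → 15.3043 ms.
Plus remaining 4000 bits of current packet: 0.0173913 ms.
Queuing delay = 15.3 ms.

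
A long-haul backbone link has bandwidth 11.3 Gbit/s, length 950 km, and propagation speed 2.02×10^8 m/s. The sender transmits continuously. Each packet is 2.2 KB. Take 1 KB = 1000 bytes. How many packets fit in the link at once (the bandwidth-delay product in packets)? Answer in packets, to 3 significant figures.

Propagation delay = 950000 / 202000000 = 0.00470297 s.
BDP = R × t_prop = 11300000000 × 0.00470297 = 53143600 bits.
In packets of 17600 bits: 3020 packets.

3020 packets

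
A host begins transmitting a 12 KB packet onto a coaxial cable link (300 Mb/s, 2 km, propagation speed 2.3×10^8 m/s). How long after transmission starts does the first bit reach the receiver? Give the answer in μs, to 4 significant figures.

First bit experiences only propagation delay: d/s = 2000/2.3e+08 = 8.696 μs.

8.696 μs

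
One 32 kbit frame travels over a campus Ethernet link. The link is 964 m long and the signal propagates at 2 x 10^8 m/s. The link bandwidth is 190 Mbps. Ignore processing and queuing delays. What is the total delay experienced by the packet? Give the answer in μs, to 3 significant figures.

173 μs

L = 32000 bits.
Transmission delay = L/R = 32000 / 190000000 = 168.421 μs.
Propagation delay = d/s = 964 m / 200000000 m/s = 4.82 μs.
Total = 173 μs.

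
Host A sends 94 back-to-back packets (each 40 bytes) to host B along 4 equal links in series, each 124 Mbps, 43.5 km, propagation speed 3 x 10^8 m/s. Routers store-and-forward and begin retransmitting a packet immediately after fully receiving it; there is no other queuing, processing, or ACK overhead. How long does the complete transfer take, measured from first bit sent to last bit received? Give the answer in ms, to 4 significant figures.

0.8303 ms

Per-hop transmission t_tx = L/R = 320/124000000 = 0.00258065 ms.
Per-hop propagation t_prop = 43500/300000000 = 0.145 ms.
Pipeline fill: first packet needs 4·t_tx to clear all hops; remaining 93 packets each add one t_tx.
Total = (4+94-1)·t_tx + 4·t_prop = 97·0.00258065 + 4·0.145 = 0.8303 ms.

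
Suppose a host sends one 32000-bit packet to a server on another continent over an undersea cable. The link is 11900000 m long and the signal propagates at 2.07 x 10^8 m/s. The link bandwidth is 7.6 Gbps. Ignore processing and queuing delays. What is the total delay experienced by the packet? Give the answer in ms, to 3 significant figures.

57.5 ms

Transmission delay = L/R = 32000 / 7600000000 = 0.00421053 ms.
Propagation delay = d/s = 11900000 m / 2.07e+08 m/s = 57.4879 ms.
Total = 57.5 ms.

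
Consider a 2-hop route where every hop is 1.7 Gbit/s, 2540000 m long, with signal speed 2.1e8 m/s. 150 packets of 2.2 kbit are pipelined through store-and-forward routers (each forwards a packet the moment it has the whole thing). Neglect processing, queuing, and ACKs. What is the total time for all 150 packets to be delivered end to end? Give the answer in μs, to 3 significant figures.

Per-hop transmission t_tx = L/R = 2200/1700000000 = 1.29412 μs.
Per-hop propagation t_prop = 2540000/210000000 = 12095.2 μs.
Pipeline fill: first packet needs 2·t_tx to clear all hops; remaining 149 packets each add one t_tx.
Total = (2+150-1)·t_tx + 2·t_prop = 151·1.29412 + 2·12095.2 = 24400 μs.

24400 μs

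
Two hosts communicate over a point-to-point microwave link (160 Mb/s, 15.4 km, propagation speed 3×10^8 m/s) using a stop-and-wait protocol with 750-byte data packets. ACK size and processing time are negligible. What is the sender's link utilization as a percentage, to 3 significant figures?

26.8 %

t_tx = L/R = 6000/160000000 = 3.75e-05 s.
t_prop = 15400/300000000 = 5.13333e-05 s; RTT = 0.000102667 s.
Cycle = t_tx + RTT = 0.000140167 s.
Utilization = t_tx / cycle = 3.75e-05/0.000140167 = 26.8 %.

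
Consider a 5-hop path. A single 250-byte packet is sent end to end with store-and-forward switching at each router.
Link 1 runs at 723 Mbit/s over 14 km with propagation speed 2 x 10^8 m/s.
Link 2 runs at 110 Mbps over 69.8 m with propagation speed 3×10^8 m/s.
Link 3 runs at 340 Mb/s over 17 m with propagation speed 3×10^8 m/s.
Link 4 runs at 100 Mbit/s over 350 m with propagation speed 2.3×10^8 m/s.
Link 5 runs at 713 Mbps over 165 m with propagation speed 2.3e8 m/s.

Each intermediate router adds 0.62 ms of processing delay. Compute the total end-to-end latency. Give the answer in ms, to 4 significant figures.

L = 250 × 8 = 2000 bits.
Transmission delays (L/R per hop): 0.00276625, 0.0181818, 0.00588235, 0.02, 0.00280505 ms; sum = 0.0496355 ms.
Propagation delays (d/s per hop): 0.07, 0.000232667, 5.66667e-05, 0.00152174, 0.000717391 ms; sum = 0.0725285 ms.
Processing at 4 router(s): 4 × 0.62 ms = 2.48 ms.
End-to-end = 2.602 ms.

2.602 ms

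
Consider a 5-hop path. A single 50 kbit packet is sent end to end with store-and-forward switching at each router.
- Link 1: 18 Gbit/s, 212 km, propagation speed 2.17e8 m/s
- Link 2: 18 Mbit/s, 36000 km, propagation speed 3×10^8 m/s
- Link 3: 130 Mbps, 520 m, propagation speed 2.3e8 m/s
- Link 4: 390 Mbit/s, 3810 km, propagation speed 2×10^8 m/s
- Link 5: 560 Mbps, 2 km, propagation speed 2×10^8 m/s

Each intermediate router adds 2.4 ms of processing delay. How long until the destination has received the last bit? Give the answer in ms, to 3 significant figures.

153 ms

L = 50000 bits.
Transmission delays (L/R per hop): 0.00277778, 2.77778, 0.384615, 0.128205, 0.0892857 ms; sum = 3.38266 ms.
Propagation delays (d/s per hop): 0.976959, 120, 0.00226087, 19.05, 0.01 ms; sum = 140.039 ms.
Processing at 4 router(s): 4 × 2.4 ms = 9.6 ms.
End-to-end = 153 ms.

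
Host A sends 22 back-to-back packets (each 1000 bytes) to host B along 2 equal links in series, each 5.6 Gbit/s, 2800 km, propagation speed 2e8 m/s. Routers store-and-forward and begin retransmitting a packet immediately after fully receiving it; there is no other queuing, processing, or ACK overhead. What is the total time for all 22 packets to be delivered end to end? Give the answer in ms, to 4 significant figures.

Per-hop transmission t_tx = L/R = 8000/5600000000 = 0.00142857 ms.
Per-hop propagation t_prop = 2800000/200000000 = 14 ms.
Pipeline fill: first packet needs 2·t_tx to clear all hops; remaining 21 packets each add one t_tx.
Total = (2+22-1)·t_tx + 2·t_prop = 23·0.00142857 + 2·14 = 28.03 ms.

28.03 ms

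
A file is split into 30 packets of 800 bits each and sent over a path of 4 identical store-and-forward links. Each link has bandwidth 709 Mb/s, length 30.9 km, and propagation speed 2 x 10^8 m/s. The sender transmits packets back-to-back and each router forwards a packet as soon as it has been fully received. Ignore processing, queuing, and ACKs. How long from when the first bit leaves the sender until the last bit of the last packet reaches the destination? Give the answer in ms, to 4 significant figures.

Per-hop transmission t_tx = L/R = 800/709000000 = 0.00112835 ms.
Per-hop propagation t_prop = 30900/200000000 = 0.1545 ms.
Pipeline fill: first packet needs 4·t_tx to clear all hops; remaining 29 packets each add one t_tx.
Total = (4+30-1)·t_tx + 4·t_prop = 33·0.00112835 + 4·0.1545 = 0.6552 ms.

0.6552 ms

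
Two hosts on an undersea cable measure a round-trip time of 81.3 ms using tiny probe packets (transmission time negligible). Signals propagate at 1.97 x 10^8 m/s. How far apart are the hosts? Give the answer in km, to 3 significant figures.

One-way propagation = RTT/2 = 40.65 ms.
d = s × t = 197000000 × 0.04065 = 8010 km.

8010 km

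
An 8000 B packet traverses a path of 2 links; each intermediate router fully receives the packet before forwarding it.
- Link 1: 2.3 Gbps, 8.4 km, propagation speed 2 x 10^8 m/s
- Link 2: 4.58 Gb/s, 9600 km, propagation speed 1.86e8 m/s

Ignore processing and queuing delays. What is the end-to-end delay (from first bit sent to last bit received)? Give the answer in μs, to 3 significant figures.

L = 8000 × 8 = 64000 bits.
Transmission delays (L/R per hop): 27.8261, 13.9738 μs; sum = 41.7999 μs.
Propagation delays (d/s per hop): 42, 51612.9 μs; sum = 51654.9 μs.
End-to-end = 51700 μs.

51700 μs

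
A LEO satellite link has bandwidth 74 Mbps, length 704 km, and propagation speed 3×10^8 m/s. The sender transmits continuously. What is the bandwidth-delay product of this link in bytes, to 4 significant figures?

21710 bytes

Propagation delay = 704000 / 300000000 = 0.00234667 s.
BDP = R × t_prop = 74000000 × 0.00234667 = 173653 bits.
In bytes: 173653/8 = 21710 bytes.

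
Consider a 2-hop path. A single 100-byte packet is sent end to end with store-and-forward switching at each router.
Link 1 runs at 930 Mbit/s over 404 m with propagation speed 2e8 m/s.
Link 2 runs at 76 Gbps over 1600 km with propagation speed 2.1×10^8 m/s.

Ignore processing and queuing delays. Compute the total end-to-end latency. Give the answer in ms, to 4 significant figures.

7.622 ms

L = 100 × 8 = 800 bits.
Transmission delays (L/R per hop): 0.000860215, 1.05263e-05 ms; sum = 0.000870741 ms.
Propagation delays (d/s per hop): 0.00202, 7.61905 ms; sum = 7.62107 ms.
End-to-end = 7.622 ms.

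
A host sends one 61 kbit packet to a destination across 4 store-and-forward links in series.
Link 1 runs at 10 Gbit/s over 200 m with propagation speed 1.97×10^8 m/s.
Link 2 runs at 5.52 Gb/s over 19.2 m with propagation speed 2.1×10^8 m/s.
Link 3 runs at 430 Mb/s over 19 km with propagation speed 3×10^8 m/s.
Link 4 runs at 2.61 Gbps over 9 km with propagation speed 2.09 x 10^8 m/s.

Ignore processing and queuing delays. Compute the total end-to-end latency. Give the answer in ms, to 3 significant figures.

L = 61000 bits.
Transmission delays (L/R per hop): 0.0061, 0.0110507, 0.14186, 0.0233716 ms; sum = 0.182383 ms.
Propagation delays (d/s per hop): 0.00101523, 9.14286e-05, 0.0633333, 0.0430622 ms; sum = 0.107502 ms.
End-to-end = 0.290 ms.

0.290 ms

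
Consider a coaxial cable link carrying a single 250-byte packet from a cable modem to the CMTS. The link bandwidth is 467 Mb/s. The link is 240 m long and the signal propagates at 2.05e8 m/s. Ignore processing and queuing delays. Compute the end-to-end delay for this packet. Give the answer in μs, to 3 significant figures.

5.45 μs

L = 250 × 8 = 2000 bits.
Transmission delay = L/R = 2000 / 467000000 = 4.28266 μs.
Propagation delay = d/s = 240 m / 2.05e+08 m/s = 1.17073 μs.
Total = 5.45 μs.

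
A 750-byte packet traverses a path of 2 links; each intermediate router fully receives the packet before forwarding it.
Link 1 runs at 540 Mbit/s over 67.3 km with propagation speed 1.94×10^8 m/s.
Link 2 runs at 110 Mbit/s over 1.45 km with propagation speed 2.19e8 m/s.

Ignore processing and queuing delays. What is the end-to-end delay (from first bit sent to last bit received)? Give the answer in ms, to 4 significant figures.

L = 750 × 8 = 6000 bits.
Transmission delays (L/R per hop): 0.0111111, 0.0545455 ms; sum = 0.0656566 ms.
Propagation delays (d/s per hop): 0.346907, 0.006621 ms; sum = 0.353528 ms.
End-to-end = 0.4192 ms.

0.4192 ms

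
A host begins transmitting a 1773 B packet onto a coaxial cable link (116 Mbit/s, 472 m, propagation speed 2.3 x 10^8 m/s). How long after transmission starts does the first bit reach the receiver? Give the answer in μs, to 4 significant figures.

2.052 μs

First bit experiences only propagation delay: d/s = 472/2.3e+08 = 2.052 μs.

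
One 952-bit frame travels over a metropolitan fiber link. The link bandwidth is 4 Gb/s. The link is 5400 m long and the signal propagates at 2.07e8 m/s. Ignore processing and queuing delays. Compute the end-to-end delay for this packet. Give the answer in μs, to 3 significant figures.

26.3 μs

Transmission delay = L/R = 952 / 4000000000 = 0.238 μs.
Propagation delay = d/s = 5400 m / 2.07e+08 m/s = 26.087 μs.
Total = 26.3 μs.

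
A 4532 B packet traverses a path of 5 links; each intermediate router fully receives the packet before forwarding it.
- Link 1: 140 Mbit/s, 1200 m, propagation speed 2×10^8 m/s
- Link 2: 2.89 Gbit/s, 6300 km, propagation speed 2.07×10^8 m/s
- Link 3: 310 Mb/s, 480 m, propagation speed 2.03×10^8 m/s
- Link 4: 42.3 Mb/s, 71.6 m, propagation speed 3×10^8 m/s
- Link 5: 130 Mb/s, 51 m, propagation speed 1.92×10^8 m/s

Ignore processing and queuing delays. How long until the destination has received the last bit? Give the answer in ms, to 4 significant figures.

L = 4532 × 8 = 36256 bits.
Transmission delays (L/R per hop): 0.258971, 0.0125453, 0.116955, 0.857116, 0.278892 ms; sum = 1.52448 ms.
Propagation delays (d/s per hop): 0.006, 30.4348, 0.00236453, 0.000238667, 0.000265625 ms; sum = 30.4437 ms.
End-to-end = 31.97 ms.

31.97 ms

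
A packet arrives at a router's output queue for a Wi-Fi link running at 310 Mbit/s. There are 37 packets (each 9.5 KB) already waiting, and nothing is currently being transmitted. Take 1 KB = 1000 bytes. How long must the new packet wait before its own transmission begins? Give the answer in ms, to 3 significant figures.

9.07 ms

Each queued packet: L/R = 76000/310000000 = 0.245161 ms.
37 queued → 9.07097 ms.
Queuing delay = 9.07 ms.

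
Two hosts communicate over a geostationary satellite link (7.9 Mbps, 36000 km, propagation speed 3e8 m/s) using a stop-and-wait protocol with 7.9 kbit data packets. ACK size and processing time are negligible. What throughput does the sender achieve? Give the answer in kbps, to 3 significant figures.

32.8 kbps

t_tx = L/R = 7900/7900000 = 0.001 s.
t_prop = 36000000/300000000 = 0.12 s; RTT = 0.24 s.
Cycle = t_tx + RTT = 0.241 s.
Throughput = L / cycle = 7900 / 0.241 = 32.8 kbps.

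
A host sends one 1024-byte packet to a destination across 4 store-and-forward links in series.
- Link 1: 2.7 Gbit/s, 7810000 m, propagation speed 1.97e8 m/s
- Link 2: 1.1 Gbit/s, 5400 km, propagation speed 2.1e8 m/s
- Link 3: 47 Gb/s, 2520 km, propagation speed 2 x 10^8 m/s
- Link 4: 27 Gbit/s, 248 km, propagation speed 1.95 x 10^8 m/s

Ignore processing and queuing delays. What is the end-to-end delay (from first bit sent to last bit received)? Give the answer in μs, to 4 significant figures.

79240 μs

L = 1024 × 8 = 8192 bits.
Transmission delays (L/R per hop): 3.03407, 7.44727, 0.174298, 0.303407 μs; sum = 10.9591 μs.
Propagation delays (d/s per hop): 39644.7, 25714.3, 12600, 1271.79 μs; sum = 79230.8 μs.
End-to-end = 79240 μs.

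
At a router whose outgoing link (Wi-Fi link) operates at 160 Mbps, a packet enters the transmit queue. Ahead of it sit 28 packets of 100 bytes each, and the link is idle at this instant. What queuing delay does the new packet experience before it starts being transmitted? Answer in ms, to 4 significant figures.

0.1400 ms

Each queued packet: L/R = 800/160000000 = 0.005 ms.
28 queued → 0.14 ms.
Queuing delay = 0.1400 ms.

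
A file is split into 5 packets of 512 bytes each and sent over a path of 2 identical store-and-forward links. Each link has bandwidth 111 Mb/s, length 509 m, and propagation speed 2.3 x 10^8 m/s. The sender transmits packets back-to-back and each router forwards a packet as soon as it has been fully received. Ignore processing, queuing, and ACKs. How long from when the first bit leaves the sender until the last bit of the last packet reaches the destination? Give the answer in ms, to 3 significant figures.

Per-hop transmission t_tx = L/R = 4096/111000000 = 0.0369009 ms.
Per-hop propagation t_prop = 509/2.3e+08 = 0.00221304 ms.
Pipeline fill: first packet needs 2·t_tx to clear all hops; remaining 4 packets each add one t_tx.
Total = (2+5-1)·t_tx + 2·t_prop = 6·0.0369009 + 2·0.00221304 = 0.226 ms.

0.226 ms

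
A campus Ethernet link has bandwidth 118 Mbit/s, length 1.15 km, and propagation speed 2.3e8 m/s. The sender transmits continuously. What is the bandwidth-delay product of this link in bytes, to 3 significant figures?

Propagation delay = 1150 / 2.3e+08 = 5e-06 s.
BDP = R × t_prop = 118000000 × 5e-06 = 590 bits.
In bytes: 590/8 = 73.8 bytes.

73.8 bytes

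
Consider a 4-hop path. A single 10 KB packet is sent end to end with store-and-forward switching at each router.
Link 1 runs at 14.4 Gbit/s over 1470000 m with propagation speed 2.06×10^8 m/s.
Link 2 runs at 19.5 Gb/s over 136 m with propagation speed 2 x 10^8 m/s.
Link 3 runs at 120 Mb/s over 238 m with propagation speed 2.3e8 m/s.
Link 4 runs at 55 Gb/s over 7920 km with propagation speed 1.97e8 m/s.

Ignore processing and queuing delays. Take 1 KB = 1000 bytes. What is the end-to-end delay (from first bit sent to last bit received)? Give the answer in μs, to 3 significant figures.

L = 80000 bits.
Transmission delays (L/R per hop): 5.55556, 4.10256, 666.667, 1.45455 μs; sum = 677.779 μs.
Propagation delays (d/s per hop): 7135.92, 0.68, 1.03478, 40203 μs; sum = 47340.7 μs.
End-to-end = 48000 μs.

48000 μs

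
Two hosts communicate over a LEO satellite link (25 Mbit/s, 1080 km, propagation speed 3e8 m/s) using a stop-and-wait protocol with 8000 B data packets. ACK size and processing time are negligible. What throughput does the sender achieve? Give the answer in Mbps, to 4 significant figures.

t_tx = L/R = 64000/25000000 = 0.00256 s.
t_prop = 1080000/300000000 = 0.0036 s; RTT = 0.0072 s.
Cycle = t_tx + RTT = 0.00976 s.
Throughput = L / cycle = 64000 / 0.00976 = 6.557 Mbps.

6.557 Mbps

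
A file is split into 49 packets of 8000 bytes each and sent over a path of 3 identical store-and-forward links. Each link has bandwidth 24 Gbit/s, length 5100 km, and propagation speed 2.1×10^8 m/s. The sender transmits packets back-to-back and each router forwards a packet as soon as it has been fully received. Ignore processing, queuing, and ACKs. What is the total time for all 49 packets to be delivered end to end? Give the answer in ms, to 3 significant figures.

73.0 ms

Per-hop transmission t_tx = L/R = 64000/24000000000 = 0.00266667 ms.
Per-hop propagation t_prop = 5100000/210000000 = 24.2857 ms.
Pipeline fill: first packet needs 3·t_tx to clear all hops; remaining 48 packets each add one t_tx.
Total = (3+49-1)·t_tx + 3·t_prop = 51·0.00266667 + 3·24.2857 = 73.0 ms.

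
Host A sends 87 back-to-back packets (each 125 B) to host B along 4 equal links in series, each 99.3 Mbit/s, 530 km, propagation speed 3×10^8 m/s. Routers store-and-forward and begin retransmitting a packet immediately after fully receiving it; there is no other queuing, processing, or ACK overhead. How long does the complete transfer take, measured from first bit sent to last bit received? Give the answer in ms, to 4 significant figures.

7.973 ms

Per-hop transmission t_tx = L/R = 1000/99300000 = 0.0100705 ms.
Per-hop propagation t_prop = 530000/300000000 = 1.76667 ms.
Pipeline fill: first packet needs 4·t_tx to clear all hops; remaining 86 packets each add one t_tx.
Total = (4+87-1)·t_tx + 4·t_prop = 90·0.0100705 + 4·1.76667 = 7.973 ms.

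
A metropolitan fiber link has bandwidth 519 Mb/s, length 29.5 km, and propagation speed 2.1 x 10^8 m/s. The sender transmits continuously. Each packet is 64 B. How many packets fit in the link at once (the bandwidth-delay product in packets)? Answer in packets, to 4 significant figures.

142.4 packets

Propagation delay = 29500 / 210000000 = 0.000140476 s.
BDP = R × t_prop = 519000000 × 0.000140476 = 72907.1 bits.
In packets of 512 bits: 142.4 packets.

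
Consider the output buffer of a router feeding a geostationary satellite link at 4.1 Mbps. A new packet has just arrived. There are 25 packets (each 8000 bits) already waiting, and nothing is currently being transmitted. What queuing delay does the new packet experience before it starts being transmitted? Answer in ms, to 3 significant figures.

48.8 ms

Each queued packet: L/R = 8000/4.1e+06 = 1.95122 ms.
25 queued → 48.7805 ms.
Queuing delay = 48.8 ms.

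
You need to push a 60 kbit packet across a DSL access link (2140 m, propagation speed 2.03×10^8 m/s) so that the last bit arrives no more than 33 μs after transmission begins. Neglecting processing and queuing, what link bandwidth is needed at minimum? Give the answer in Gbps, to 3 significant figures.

Propagation delay = 2140 / 2.03e+08 = 10.5419 μs.
Transmission budget = 33 − 10.5419 = 22.4581 μs.
R ≥ L / t_tx = 60000 bits / 2.24581e-05 s = 2.67 Gbps.

2.67 Gbps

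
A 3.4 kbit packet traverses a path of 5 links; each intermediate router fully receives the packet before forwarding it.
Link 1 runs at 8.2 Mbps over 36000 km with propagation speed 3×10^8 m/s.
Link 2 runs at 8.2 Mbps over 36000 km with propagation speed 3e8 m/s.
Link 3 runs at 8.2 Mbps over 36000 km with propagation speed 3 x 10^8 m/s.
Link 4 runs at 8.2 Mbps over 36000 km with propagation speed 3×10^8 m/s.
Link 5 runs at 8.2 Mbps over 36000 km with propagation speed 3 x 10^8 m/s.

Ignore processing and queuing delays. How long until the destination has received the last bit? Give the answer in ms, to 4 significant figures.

L = 3400 bits.
Transmission delay per hop = L/R = 3400/8.2e+06 = 0.414634 ms; 5 hops → 2.07317 ms.
Propagation delays (d/s per hop): 120, 120, 120, 120, 120 ms; sum = 600 ms.
End-to-end = 602.1 ms.

602.1 ms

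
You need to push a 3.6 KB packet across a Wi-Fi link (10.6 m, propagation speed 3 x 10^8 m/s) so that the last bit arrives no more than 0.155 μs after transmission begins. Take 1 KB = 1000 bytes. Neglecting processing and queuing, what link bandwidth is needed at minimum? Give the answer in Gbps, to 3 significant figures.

L = 28800 bits.
Propagation delay = 10.6 / 300000000 = 0.0353333 μs.
Transmission budget = 0.155 − 0.0353333 = 0.119667 μs.
R ≥ L / t_tx = 28800 bits / 1.19667e-07 s = 241 Gbps.

241 Gbps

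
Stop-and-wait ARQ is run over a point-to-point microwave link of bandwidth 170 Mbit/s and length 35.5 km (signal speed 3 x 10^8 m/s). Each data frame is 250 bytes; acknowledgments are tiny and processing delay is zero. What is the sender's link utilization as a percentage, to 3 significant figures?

t_tx = L/R = 2000/170000000 = 1.17647e-05 s.
t_prop = 35500/300000000 = 0.000118333 s; RTT = 0.000236667 s.
Cycle = t_tx + RTT = 0.000248431 s.
Utilization = t_tx / cycle = 1.17647e-05/0.000248431 = 4.74 %.

4.74 %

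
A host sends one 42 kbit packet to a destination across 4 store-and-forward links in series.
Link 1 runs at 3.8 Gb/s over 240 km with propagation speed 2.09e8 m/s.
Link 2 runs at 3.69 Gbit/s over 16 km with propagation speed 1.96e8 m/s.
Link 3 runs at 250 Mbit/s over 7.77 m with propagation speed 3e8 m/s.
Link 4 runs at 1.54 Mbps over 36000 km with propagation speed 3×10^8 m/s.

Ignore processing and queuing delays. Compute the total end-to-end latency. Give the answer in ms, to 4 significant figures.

L = 42000 bits.
Transmission delays (L/R per hop): 0.0110526, 0.0113821, 0.168, 27.2727 ms; sum = 27.4632 ms.
Propagation delays (d/s per hop): 1.14833, 0.0816327, 2.59e-05, 120 ms; sum = 121.23 ms.
End-to-end = 148.7 ms.

148.7 ms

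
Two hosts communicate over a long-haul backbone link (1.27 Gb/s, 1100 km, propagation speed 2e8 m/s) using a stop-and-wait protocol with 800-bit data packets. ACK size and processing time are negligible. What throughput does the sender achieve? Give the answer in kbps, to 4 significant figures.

72.72 kbps

t_tx = L/R = 800/1270000000 = 6.29921e-07 s.
t_prop = 1100000/200000000 = 0.0055 s; RTT = 0.011 s.
Cycle = t_tx + RTT = 0.0110006 s.
Throughput = L / cycle = 800 / 0.0110006 = 72.72 kbps.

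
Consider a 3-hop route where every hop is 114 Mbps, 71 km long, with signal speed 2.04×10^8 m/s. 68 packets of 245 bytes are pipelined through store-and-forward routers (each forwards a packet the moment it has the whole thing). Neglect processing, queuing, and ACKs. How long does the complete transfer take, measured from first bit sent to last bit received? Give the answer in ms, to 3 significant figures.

2.25 ms

Per-hop transmission t_tx = L/R = 1960/114000000 = 0.017193 ms.
Per-hop propagation t_prop = 71000/204000000 = 0.348039 ms.
Pipeline fill: first packet needs 3·t_tx to clear all hops; remaining 67 packets each add one t_tx.
Total = (3+68-1)·t_tx + 3·t_prop = 70·0.017193 + 3·0.348039 = 2.25 ms.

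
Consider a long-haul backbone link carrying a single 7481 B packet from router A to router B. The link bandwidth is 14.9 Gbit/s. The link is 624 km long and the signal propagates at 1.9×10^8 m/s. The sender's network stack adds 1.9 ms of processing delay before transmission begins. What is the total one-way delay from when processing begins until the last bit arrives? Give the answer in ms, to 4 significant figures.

L = 7481 × 8 = 59848 bits.
Transmission delay = L/R = 59848 / 14900000000 = 0.00401664 ms.
Propagation delay = d/s = 624000 m / 190000000 m/s = 3.28421 ms.
Plus processing delay 1.9 ms = 1.9 ms.
Total = 5.188 ms.

5.188 ms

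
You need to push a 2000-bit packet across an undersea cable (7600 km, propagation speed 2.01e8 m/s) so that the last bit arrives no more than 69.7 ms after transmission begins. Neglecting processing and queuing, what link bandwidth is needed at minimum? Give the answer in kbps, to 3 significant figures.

62.7 kbps

Propagation delay = 7600000 / 2.01e+08 = 37.8109 ms.
Transmission budget = 69.7 − 37.8109 = 31.8891 ms.
R ≥ L / t_tx = 2000 bits / 0.0318891 s = 62.7 kbps.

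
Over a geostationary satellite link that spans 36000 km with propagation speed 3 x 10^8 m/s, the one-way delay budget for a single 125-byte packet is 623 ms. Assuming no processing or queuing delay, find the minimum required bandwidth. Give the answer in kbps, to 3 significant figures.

L = 1000 bits.
Propagation delay = 36000000 / 300000000 = 120 ms.
Transmission budget = 623 − 120 = 503 ms.
R ≥ L / t_tx = 1000 bits / 0.503 s = 1.99 kbps.

1.99 kbps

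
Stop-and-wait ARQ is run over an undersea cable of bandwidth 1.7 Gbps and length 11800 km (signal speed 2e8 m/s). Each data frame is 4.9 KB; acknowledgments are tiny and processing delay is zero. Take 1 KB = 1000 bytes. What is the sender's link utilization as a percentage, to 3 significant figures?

0.0195 %

t_tx = L/R = 39200/1700000000 = 2.30588e-05 s.
t_prop = 11800000/200000000 = 0.059 s; RTT = 0.118 s.
Cycle = t_tx + RTT = 0.118023 s.
Utilization = t_tx / cycle = 2.30588e-05/0.118023 = 0.0195 %.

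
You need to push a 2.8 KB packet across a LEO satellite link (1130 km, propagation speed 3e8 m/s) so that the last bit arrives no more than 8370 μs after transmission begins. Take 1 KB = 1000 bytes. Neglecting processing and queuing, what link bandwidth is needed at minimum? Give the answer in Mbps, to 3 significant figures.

L = 22400 bits.
Propagation delay = 1130000 / 300000000 = 3766.67 μs.
Transmission budget = 8370 − 3766.67 = 4603.33 μs.
R ≥ L / t_tx = 22400 bits / 0.00460333 s = 4.87 Mbps.

4.87 Mbps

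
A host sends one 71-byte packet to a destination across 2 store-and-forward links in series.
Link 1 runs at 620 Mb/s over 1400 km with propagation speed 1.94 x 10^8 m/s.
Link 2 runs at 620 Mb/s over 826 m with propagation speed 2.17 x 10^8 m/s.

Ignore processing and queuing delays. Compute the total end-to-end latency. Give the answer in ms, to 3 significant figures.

7.22 ms

L = 71 × 8 = 568 bits.
Transmission delay per hop = L/R = 568/620000000 = 0.000916129 ms; 2 hops → 0.00183226 ms.
Propagation delays (d/s per hop): 7.21649, 0.00380645 ms; sum = 7.2203 ms.
End-to-end = 7.22 ms.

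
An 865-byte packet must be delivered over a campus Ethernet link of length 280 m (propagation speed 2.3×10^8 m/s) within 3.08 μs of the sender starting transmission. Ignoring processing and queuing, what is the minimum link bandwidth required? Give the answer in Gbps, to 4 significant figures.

3.715 Gbps

L = 6920 bits.
Propagation delay = 280 / 2.3e+08 = 1.21739 μs.
Transmission budget = 3.08 − 1.21739 = 1.86261 μs.
R ≥ L / t_tx = 6920 bits / 1.86261e-06 s = 3.715 Gbps.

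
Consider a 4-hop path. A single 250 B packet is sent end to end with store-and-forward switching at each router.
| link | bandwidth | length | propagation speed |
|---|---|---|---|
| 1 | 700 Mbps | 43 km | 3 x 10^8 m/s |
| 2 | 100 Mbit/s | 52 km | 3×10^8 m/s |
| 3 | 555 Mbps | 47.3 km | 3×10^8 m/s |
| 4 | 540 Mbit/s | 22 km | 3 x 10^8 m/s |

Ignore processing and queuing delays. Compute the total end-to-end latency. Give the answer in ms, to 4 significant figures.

0.5778 ms

L = 250 × 8 = 2000 bits.
Transmission delays (L/R per hop): 0.00285714, 0.02, 0.0036036, 0.0037037 ms; sum = 0.0301645 ms.
Propagation delays (d/s per hop): 0.143333, 0.173333, 0.157667, 0.0733333 ms; sum = 0.547667 ms.
End-to-end = 0.5778 ms.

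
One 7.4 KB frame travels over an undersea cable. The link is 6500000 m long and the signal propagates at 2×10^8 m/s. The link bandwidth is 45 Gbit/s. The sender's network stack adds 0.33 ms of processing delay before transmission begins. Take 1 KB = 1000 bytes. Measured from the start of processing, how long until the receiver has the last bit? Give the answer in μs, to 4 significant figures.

32830 μs

L = 59200 bits.
Transmission delay = L/R = 59200 / 45000000000 = 1.31556 μs.
Propagation delay = d/s = 6500000 m / 200000000 m/s = 32500 μs.
Plus processing delay 0.33 ms = 330 μs.
Total = 32830 μs.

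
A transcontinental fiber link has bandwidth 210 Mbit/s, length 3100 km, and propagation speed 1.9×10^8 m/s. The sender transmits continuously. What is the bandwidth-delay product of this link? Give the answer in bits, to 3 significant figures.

3430000 bits

Propagation delay = 3100000 / 190000000 = 0.0163158 s.
BDP = R × t_prop = 210000000 × 0.0163158 = 3426320 bits.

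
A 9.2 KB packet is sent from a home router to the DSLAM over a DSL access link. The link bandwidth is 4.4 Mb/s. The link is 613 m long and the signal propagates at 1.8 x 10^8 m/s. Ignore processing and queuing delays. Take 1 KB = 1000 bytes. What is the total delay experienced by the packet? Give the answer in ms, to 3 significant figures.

L = 73600 bits.
Transmission delay = L/R = 73600 / 4400000 = 16.7273 ms.
Propagation delay = d/s = 613 m / 180000000 m/s = 0.00340556 ms.
Total = 16.7 ms.

16.7 ms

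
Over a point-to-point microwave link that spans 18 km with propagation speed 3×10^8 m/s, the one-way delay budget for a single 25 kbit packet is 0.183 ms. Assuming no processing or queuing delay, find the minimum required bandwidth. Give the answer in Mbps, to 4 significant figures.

203.3 Mbps

Propagation delay = 18000 / 300000000 = 0.06 ms.
Transmission budget = 0.183 − 0.06 = 0.123 ms.
R ≥ L / t_tx = 25000 bits / 0.000123 s = 203.3 Mbps.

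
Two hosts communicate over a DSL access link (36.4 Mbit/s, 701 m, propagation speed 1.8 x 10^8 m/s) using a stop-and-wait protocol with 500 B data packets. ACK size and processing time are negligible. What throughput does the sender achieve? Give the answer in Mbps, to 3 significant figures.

34.0 Mbps

t_tx = L/R = 4000/36400000 = 0.00010989 s.
t_prop = 701/180000000 = 3.89444e-06 s; RTT = 7.78889e-06 s.
Cycle = t_tx + RTT = 0.000117679 s.
Throughput = L / cycle = 4000 / 0.000117679 = 34.0 Mbps.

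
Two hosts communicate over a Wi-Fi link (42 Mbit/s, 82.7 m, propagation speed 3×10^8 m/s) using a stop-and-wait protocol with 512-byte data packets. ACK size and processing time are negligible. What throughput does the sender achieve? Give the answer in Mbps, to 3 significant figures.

41.8 Mbps

t_tx = L/R = 4096/42000000 = 9.75238e-05 s.
t_prop = 82.7/300000000 = 2.75667e-07 s; RTT = 5.51333e-07 s.
Cycle = t_tx + RTT = 9.80751e-05 s.
Throughput = L / cycle = 4096 / 9.80751e-05 = 41.8 Mbps.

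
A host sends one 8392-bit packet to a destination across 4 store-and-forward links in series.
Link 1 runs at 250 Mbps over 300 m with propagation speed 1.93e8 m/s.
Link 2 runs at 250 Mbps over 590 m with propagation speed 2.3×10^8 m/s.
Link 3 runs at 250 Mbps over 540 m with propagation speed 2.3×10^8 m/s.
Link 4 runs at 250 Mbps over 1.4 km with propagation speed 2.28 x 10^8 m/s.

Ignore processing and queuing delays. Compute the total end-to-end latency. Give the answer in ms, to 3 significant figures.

Transmission delay per hop = L/R = 8392/250000000 = 0.033568 ms; 4 hops → 0.134272 ms.
Propagation delays (d/s per hop): 0.0015544, 0.00256522, 0.00234783, 0.00614035 ms; sum = 0.0126078 ms.
End-to-end = 0.147 ms.

0.147 ms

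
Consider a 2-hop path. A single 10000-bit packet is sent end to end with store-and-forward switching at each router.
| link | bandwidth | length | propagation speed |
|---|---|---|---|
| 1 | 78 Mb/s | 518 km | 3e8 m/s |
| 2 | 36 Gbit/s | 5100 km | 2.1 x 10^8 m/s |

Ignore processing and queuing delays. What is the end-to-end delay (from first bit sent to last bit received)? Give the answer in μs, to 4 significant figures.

Transmission delays (L/R per hop): 128.205, 0.277778 μs; sum = 128.483 μs.
Propagation delays (d/s per hop): 1726.67, 24285.7 μs; sum = 26012.4 μs.
End-to-end = 26140 μs.

26140 μs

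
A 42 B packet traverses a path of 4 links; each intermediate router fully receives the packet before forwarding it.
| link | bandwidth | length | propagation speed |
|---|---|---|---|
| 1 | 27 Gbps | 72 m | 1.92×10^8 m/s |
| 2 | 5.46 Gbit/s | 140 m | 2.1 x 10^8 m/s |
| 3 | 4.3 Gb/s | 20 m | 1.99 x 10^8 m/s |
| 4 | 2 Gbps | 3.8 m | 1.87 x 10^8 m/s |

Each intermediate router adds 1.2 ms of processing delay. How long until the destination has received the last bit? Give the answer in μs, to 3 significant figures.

L = 42 × 8 = 336 bits.
Transmission delays (L/R per hop): 0.0124444, 0.0615385, 0.0781395, 0.168 μs; sum = 0.320122 μs.
Propagation delays (d/s per hop): 0.375, 0.666667, 0.100503, 0.0203209 μs; sum = 1.16249 μs.
Processing at 3 router(s): 3 × 1.2 ms = 3600 μs.
End-to-end = 3600 μs.

3600 μs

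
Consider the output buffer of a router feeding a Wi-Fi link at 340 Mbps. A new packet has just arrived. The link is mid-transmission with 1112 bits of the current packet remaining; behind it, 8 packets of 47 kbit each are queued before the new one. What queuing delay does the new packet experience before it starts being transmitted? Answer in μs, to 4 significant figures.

1109 μs

Each queued packet: L/R = 47000/340000000 = 138.235 μs.
8 queued → 1105.88 μs.
Plus remaining 1112 bits of current packet: 3.27059 μs.
Queuing delay = 1109 μs.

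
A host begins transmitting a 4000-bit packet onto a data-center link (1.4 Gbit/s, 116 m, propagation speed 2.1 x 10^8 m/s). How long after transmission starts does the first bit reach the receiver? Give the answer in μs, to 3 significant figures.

0.552 μs

First bit experiences only propagation delay: d/s = 116/210000000 = 0.552 μs.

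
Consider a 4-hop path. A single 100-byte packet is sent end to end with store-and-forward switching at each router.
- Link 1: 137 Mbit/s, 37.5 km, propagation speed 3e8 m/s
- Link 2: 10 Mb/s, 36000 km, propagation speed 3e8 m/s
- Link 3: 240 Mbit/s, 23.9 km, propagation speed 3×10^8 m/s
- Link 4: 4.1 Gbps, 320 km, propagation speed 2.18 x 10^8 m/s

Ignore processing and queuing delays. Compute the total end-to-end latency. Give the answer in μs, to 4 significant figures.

L = 100 × 8 = 800 bits.
Transmission delays (L/R per hop): 5.83942, 80, 3.33333, 0.195122 μs; sum = 89.3679 μs.
Propagation delays (d/s per hop): 125, 120000, 79.6667, 1467.89 μs; sum = 121673 μs.
End-to-end = 121800 μs.

121800 μs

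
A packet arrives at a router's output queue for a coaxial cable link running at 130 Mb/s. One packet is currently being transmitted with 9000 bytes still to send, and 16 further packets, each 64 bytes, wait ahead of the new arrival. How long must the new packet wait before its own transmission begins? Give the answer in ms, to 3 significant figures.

Each queued packet: L/R = 512/130000000 = 0.00393846 ms.
16 queued → 0.0630154 ms.
Plus remaining 72000 bits of current packet: 0.553846 ms.
Queuing delay = 0.617 ms.

0.617 ms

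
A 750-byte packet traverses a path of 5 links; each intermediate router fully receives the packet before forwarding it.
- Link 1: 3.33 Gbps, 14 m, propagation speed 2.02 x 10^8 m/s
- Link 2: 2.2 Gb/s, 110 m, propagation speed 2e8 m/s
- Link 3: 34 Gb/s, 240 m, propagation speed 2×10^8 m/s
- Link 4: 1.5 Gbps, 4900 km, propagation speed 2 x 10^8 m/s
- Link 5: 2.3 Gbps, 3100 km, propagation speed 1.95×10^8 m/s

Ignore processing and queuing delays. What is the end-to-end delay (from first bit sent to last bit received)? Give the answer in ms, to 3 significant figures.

40.4 ms

L = 750 × 8 = 6000 bits.
Transmission delays (L/R per hop): 0.0018018, 0.00272727, 0.000176471, 0.004, 0.0026087 ms; sum = 0.0113142 ms.
Propagation delays (d/s per hop): 6.93069e-05, 0.00055, 0.0012, 24.5, 15.8974 ms; sum = 40.3993 ms.
End-to-end = 40.4 ms.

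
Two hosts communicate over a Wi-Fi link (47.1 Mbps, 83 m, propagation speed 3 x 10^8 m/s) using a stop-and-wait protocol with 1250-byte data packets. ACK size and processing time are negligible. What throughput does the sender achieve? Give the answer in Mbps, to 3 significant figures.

47.0 Mbps

t_tx = L/R = 10000/47100000 = 0.000212314 s.
t_prop = 83/300000000 = 2.76667e-07 s; RTT = 5.53333e-07 s.
Cycle = t_tx + RTT = 0.000212868 s.
Throughput = L / cycle = 10000 / 0.000212868 = 47.0 Mbps.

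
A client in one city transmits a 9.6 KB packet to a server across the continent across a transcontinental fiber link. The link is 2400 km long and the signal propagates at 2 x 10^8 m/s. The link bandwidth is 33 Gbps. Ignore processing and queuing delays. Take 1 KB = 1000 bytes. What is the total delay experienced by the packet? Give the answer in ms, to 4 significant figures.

L = 76800 bits.
Transmission delay = L/R = 76800 / 33000000000 = 0.00232727 ms.
Propagation delay = d/s = 2400000 m / 200000000 m/s = 12 ms.
Total = 12.00 ms.

12.00 ms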